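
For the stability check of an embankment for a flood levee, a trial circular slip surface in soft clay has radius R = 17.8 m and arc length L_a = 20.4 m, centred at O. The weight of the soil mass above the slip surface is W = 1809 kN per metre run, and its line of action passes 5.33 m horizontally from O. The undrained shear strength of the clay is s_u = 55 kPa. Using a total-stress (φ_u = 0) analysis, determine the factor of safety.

Taking moments about the centre O, the resisting moment is provided by the undrained shear strength acting along the arc:
M_R = s_u·L_a·R = 55·20.40·17.8 = 19971.6 kN·m/m
M_D = W·d = 1809·5.33 = 9642.0 kN·m/m
FS = M_R / M_D = 19971.6 / 9642.0 = 2.071

FS = 2.07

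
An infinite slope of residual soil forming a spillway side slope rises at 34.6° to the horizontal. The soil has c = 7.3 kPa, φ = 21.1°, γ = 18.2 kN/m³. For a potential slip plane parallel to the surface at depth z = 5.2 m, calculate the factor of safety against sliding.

FS = 0.72

For an infinite slope with a slip plane parallel to the surface (no pore pressure): FS = [c + γz cos²β tanφ] / [γz sinβ cosβ].
γz = 18.2·5.2 = 94.64 kN/m²
Numerator = 7.3 + 94.64·cos²34.6°·tan21.1° = 7.3 + 94.64·0.6776·0.3859 = 32.043 kPa
Denominator = 94.64·sin34.6°·cos34.6° = 94.64·0.5678·0.8231 = 44.236 kPa
FS = 32.043 / 44.236 = 0.724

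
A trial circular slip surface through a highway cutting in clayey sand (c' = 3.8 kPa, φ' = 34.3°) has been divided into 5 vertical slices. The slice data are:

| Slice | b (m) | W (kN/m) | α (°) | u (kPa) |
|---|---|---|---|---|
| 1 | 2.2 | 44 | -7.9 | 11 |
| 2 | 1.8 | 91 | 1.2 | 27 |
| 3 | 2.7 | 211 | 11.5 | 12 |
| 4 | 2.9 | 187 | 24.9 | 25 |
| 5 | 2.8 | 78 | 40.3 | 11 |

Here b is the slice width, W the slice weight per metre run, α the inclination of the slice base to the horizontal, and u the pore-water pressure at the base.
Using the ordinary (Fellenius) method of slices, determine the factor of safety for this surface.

FS = 1.71

Ordinary method of slices: FS = Σ[c'·Δl_i + (W_i cosα_i − u_i·Δl_i)·tanφ'] / Σ W_i sinα_i, with Δl_i = b_i / cosα_i.
Slice 1: Δl = 2.2/cos(-7.9°) = 2.221 m; N'_1 = 44·cos(-7.9°) − 11·2.221 = 19.2; c'Δl = 8.44; W sinα = -6.0
Slice 2: Δl = 1.8/cos1.2° = 1.800 m; N'_2 = 91·cos1.2° − 27·1.800 = 42.4; c'Δl = 6.84; W sinα = 1.9
Slice 3: Δl = 2.7/cos11.5° = 2.755 m; N'_3 = 211·cos11.5° − 12·2.755 = 173.7; c'Δl = 10.47; W sinα = 42.1
Slice 4: Δl = 2.9/cos24.9° = 3.197 m; N'_4 = 187·cos24.9° − 25·3.197 = 89.7; c'Δl = 12.15; W sinα = 78.7
Slice 5: Δl = 2.8/cos40.3° = 3.671 m; N'_5 = 78·cos40.3° − 11·3.671 = 19.1; c'Δl = 13.95; W sinα = 50.4
Σc'Δl = 51.9 kN/m; ΣN' = 344.0 kN/m; ΣW sinα = 167.1 kN/m
Resisting = 51.9 + 344.0·tan34.3° = 51.9 + 234.7 = 286.5 kN/m
FS = 286.5 / 167.1 = 1.715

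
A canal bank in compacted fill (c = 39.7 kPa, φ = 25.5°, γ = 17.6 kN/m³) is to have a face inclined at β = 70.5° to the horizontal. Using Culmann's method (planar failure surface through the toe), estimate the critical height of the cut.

H_c = 26.21 m

Culmann's analysis gives the critical failure plane at α_cr = (β + φ)/2 = (70.5 + 25.5)/2 = 48.0°, and the critical height
H_c = (4c/γ) · sinβ cosφ / [1 − cos(β − φ)]
    = (4·39.7/17.6) · sin70.5°·cos25.5° / [1 − cos(45.0°)]
    = 9.023 · 0.9426·0.9026 / [1 − 0.7071]
    = 9.023 · 0.8508 / 0.2929
    = 26.21 m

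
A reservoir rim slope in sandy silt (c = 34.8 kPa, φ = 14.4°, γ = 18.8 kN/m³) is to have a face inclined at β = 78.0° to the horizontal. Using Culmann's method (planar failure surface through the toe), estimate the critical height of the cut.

H_c = 12.63 m

Culmann's analysis gives the critical failure plane at α_cr = (β + φ)/2 = (78.0 + 14.4)/2 = 46.2°, and the critical height
H_c = (4c/γ) · sinβ cosφ / [1 − cos(β − φ)]
    = (4·34.8/18.8) · sin78.0°·cos14.4° / [1 − cos(63.6°)]
    = 7.404 · 0.9781·0.9686 / [1 − 0.4446]
    = 7.404 · 0.9474 / 0.5554
    = 12.63 m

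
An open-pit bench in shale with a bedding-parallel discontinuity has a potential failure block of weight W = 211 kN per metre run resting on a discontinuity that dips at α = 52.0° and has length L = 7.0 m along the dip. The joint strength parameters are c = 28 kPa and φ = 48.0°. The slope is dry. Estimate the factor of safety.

FS = 2.05

Resolving the block weight along and normal to the plane and applying the Mohr–Coulomb strength on the joint:
N' = W cosα = 211·cos52.0° = 129.9 kN/m
Driving force T = W sinα = 211·sin52.0° = 166.3 kN/m
Resisting force R = c·L + N'·tanφ = 28·7.0 + 129.9·tan48.0° = 196.0 + 144.3 = 340.3 kN/m
FS = R / T = 340.3 / 166.3 = 2.047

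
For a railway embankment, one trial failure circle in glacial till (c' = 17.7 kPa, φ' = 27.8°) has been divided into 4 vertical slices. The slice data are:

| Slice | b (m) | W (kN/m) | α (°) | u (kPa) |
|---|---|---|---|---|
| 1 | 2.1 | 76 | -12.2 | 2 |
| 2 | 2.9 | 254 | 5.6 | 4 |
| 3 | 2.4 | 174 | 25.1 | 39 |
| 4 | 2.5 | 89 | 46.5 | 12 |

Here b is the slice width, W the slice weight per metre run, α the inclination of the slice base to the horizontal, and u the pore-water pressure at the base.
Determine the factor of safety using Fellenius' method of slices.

Ordinary method of slices: FS = Σ[c'·Δl_i + (W_i cosα_i − u_i·Δl_i)·tanφ'] / Σ W_i sinα_i, with Δl_i = b_i / cosα_i.
Slice 1: Δl = 2.1/cos(-12.2°) = 2.149 m; N'_1 = 76·cos(-12.2°) − 2·2.149 = 70.0; c'Δl = 38.03; W sinα = -16.1
Slice 2: Δl = 2.9/cos5.6° = 2.914 m; N'_2 = 254·cos5.6° − 4·2.914 = 241.1; c'Δl = 51.58; W sinα = 24.8
Slice 3: Δl = 2.4/cos25.1° = 2.650 m; N'_3 = 174·cos25.1° − 39·2.650 = 54.2; c'Δl = 46.91; W sinα = 73.8
Slice 4: Δl = 2.5/cos46.5° = 3.632 m; N'_4 = 89·cos46.5° − 12·3.632 = 17.7; c'Δl = 64.28; W sinα = 64.6
Σc'Δl = 200.8 kN/m; ΣN' = 383.0 kN/m; ΣW sinα = 147.1 kN/m
Resisting = 200.8 + 383.0·tan27.8° = 200.8 + 201.9 = 402.7 kN/m
FS = 402.7 / 147.1 = 2.738

FS = 2.74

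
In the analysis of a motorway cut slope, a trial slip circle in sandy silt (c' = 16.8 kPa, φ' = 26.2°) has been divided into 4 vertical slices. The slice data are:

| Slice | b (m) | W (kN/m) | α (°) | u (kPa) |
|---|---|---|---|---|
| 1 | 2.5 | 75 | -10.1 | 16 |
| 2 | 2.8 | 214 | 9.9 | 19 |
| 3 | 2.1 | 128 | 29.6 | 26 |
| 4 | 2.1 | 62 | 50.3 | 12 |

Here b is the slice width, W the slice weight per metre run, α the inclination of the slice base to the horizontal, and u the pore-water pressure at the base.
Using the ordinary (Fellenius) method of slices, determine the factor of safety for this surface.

Ordinary method of slices: FS = Σ[c'·Δl_i + (W_i cosα_i − u_i·Δl_i)·tanφ'] / Σ W_i sinα_i, with Δl_i = b_i / cosα_i.
Slice 1: Δl = 2.5/cos(-10.1°) = 2.539 m; N'_1 = 75·cos(-10.1°) − 16·2.539 = 33.2; c'Δl = 42.66; W sinα = -13.2
Slice 2: Δl = 2.8/cos9.9° = 2.842 m; N'_2 = 214·cos9.9° − 19·2.842 = 156.8; c'Δl = 47.75; W sinα = 36.8
Slice 3: Δl = 2.1/cos29.6° = 2.415 m; N'_3 = 128·cos29.6° − 26·2.415 = 48.5; c'Δl = 40.58; W sinα = 63.2
Slice 4: Δl = 2.1/cos50.3° = 3.288 m; N'_4 = 62·cos50.3° − 12·3.288 = 0.2; c'Δl = 55.23; W sinα = 47.7
Σc'Δl = 186.2 kN/m; ΣN' = 238.7 kN/m; ΣW sinα = 134.6 kN/m
Resisting = 186.2 + 238.7·tan26.2° = 186.2 + 117.4 = 303.7 kN/m
FS = 303.7 / 134.6 = 2.257

FS = 2.26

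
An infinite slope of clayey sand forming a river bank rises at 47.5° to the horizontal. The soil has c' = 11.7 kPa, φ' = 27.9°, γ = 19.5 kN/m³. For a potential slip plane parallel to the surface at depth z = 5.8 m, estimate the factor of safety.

FS = 0.69

For an infinite slope with a slip plane parallel to the surface (no pore pressure): FS = [c' + γz cos²β tanφ'] / [γz sinβ cosβ].
γz = 19.5·5.8 = 113.10 kN/m²
Numerator = 11.7 + 113.10·cos²47.5°·tan27.9° = 11.7 + 113.10·0.4564·0.5295 = 39.032 kPa
Denominator = 113.10·sin47.5°·cos47.5° = 113.10·0.7373·0.6756 = 56.335 kPa
FS = 39.032 / 56.335 = 0.693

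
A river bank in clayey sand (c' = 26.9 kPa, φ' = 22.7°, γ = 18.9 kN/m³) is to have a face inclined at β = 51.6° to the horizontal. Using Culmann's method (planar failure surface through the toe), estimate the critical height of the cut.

H_c = 33.05 m

Culmann's analysis gives the critical failure plane at α_cr = (β + φ')/2 = (51.6 + 22.7)/2 = 37.1°, and the critical height
H_c = (4c'/γ) · sinβ cosφ' / [1 − cos(β − φ')]
    = (4·26.9/18.9) · sin51.6°·cos22.7° / [1 − cos(28.9°)]
    = 5.693 · 0.7837·0.9225 / [1 − 0.8755]
    = 5.693 · 0.7230 / 0.1245
    = 33.05 m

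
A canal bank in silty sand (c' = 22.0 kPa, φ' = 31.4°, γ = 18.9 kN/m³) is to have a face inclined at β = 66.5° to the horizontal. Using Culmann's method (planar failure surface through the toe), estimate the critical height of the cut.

Culmann's analysis gives the critical failure plane at α_cr = (β + φ')/2 = (66.5 + 31.4)/2 = 49.0°, and the critical height
H_c = (4c'/γ) · sinβ cosφ' / [1 − cos(β − φ')]
    = (4·22.0/18.9) · sin66.5°·cos31.4° / [1 − cos(35.1°)]
    = 4.656 · 0.9171·0.8536 / [1 − 0.8181]
    = 4.656 · 0.7828 / 0.1819
    = 20.04 m

H_c = 20.04 m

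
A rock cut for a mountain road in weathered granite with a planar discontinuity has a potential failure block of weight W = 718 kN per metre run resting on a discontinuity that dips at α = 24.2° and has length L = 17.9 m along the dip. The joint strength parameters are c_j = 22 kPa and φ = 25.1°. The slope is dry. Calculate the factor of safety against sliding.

FS = 2.38

Resolving the block weight along and normal to the plane and applying the Mohr–Coulomb strength on the joint:
N' = W cosα = 718·cos24.2° = 654.9 kN/m
Driving force T = W sinα = 718·sin24.2° = 294.3 kN/m
Resisting force R = c_j·L + N'·tanφ = 22·17.9 + 654.9·tan25.1° = 393.8 + 306.8 = 700.6 kN/m
FS = R / T = 700.6 / 294.3 = 2.380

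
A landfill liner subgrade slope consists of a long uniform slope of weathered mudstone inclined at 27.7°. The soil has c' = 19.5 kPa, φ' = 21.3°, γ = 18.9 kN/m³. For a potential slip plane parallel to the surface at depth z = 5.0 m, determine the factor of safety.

For an infinite slope with a slip plane parallel to the surface (no pore pressure): FS = [c' + γz cos²β tanφ'] / [γz sinβ cosβ].
γz = 18.9·5.0 = 94.50 kN/m²
Numerator = 19.5 + 94.50·cos²27.7°·tan21.3° = 19.5 + 94.50·0.7839·0.3899 = 48.383 kPa
Denominator = 94.50·sin27.7°·cos27.7° = 94.50·0.4648·0.8854 = 38.893 kPa
FS = 48.383 / 38.893 = 1.244

FS = 1.24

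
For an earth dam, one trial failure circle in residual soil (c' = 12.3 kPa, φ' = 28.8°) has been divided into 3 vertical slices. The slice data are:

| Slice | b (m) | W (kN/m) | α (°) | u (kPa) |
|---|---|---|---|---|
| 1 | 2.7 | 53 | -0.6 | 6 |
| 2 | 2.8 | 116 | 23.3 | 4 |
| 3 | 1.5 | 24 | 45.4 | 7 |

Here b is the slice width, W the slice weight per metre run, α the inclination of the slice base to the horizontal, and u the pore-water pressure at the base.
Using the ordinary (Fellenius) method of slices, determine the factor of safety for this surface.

Ordinary method of slices: FS = Σ[c'·Δl_i + (W_i cosα_i − u_i·Δl_i)·tanφ'] / Σ W_i sinα_i, with Δl_i = b_i / cosα_i.
Slice 1: Δl = 2.7/cos(-0.6°) = 2.700 m; N'_1 = 53·cos(-0.6°) − 6·2.700 = 36.8; c'Δl = 33.21; W sinα = -0.6
Slice 2: Δl = 2.8/cos23.3° = 3.049 m; N'_2 = 116·cos23.3° − 4·3.049 = 94.3; c'Δl = 37.50; W sinα = 45.9
Slice 3: Δl = 1.5/cos45.4° = 2.136 m; N'_3 = 24·cos45.4° − 7·2.136 = 1.9; c'Δl = 26.28; W sinα = 17.1
Σc'Δl = 97.0 kN/m; ΣN' = 133.0 kN/m; ΣW sinα = 62.4 kN/m
Resisting = 97.0 + 133.0·tan28.8° = 97.0 + 73.1 = 170.1 kN/m
FS = 170.1 / 62.4 = 2.726

FS = 2.73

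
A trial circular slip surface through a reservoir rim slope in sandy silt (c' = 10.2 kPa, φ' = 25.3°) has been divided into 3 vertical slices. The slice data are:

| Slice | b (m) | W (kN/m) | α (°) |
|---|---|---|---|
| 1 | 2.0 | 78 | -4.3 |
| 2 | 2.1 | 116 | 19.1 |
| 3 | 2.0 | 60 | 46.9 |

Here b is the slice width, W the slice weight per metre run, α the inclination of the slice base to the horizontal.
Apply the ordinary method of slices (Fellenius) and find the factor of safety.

FS = 2.38

Ordinary method of slices: FS = Σ[c'·Δl_i + (W_i cosα_i)·tanφ'] / Σ W_i sinα_i, with Δl_i = b_i / cosα_i.
Slice 1: Δl = 2.0/cos(-4.3°) = 2.006 m; N'_1 = 78·cos(-4.3°) = 77.8; c'Δl = 20.46; W sinα = -5.8
Slice 2: Δl = 2.1/cos19.1° = 2.222 m; N'_2 = 116·cos19.1° = 109.6; c'Δl = 22.67; W sinα = 38.0
Slice 3: Δl = 2.0/cos46.9° = 2.927 m; N'_3 = 60·cos46.9° = 41.0; c'Δl = 29.86; W sinα = 43.8
Σc'Δl = 73.0 kN/m; ΣN' = 228.4 kN/m; ΣW sinα = 75.9 kN/m
Resisting = 73.0 + 228.4·tan25.3° = 73.0 + 108.0 = 180.9 kN/m
FS = 180.9 / 75.9 = 2.383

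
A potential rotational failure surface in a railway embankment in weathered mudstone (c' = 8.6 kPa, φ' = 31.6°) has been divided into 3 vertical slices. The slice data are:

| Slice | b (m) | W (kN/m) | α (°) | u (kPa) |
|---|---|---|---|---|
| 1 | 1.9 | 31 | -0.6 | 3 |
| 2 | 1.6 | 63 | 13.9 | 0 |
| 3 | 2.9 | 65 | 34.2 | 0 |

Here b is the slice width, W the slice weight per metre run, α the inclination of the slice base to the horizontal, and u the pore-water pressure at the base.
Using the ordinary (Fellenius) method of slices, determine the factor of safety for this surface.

FS = 2.86

Ordinary method of slices: FS = Σ[c'·Δl_i + (W_i cosα_i − u_i·Δl_i)·tanφ'] / Σ W_i sinα_i, with Δl_i = b_i / cosα_i.
Slice 1: Δl = 1.9/cos(-0.6°) = 1.900 m; N'_1 = 31·cos(-0.6°) − 3·1.900 = 25.3; c'Δl = 16.34; W sinα = -0.3
Slice 2: Δl = 1.6/cos13.9° = 1.648 m; N'_2 = 63·cos13.9° − 0·1.648 = 61.2; c'Δl = 14.18; W sinα = 15.1
Slice 3: Δl = 2.9/cos34.2° = 3.506 m; N'_3 = 65·cos34.2° − 0·3.506 = 53.8; c'Δl = 30.15; W sinα = 36.5
Σc'Δl = 60.7 kN/m; ΣN' = 140.2 kN/m; ΣW sinα = 51.3 kN/m
Resisting = 60.7 + 140.2·tan31.6° = 60.7 + 86.3 = 146.9 kN/m
FS = 146.9 / 51.3 = 2.862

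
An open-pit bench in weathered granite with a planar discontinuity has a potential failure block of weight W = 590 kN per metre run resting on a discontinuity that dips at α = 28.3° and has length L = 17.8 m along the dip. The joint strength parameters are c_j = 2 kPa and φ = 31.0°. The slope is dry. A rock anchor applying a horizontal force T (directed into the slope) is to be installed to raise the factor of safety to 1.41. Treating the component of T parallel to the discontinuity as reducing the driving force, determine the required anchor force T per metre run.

Resolving forces along and normal to the sliding plane, with the horizontal anchor force T adding T·sinα to the effective normal force and T·cosα acting up the plane against the driving force:
FS = [c_jL + (W cosα + T sinα) tanφ] / [W sinα − T cosα]
Without the anchor: N' = 519.5 kN/m, driving T_d = 279.7 kN/m, resisting R = 2·17.8 + 519.5·tan31.0° = 347.7 kN/m, FS = 1.24.
Setting FS = 1.41 and solving for T:
1.41·(279.7 − T cos28.3°) = 347.7 + T sin28.3°·tan31.0°
T·(sin28.3°·tan31.0° + 1.41·cos28.3°) = 1.41·279.7 − 347.7
T·(0.4741·0.6009 + 1.41·0.8805) = 394.4 − 347.7 = 46.7
T·1.5263 = 46.7
T = 30.6 kN/m

T = 31 kN/m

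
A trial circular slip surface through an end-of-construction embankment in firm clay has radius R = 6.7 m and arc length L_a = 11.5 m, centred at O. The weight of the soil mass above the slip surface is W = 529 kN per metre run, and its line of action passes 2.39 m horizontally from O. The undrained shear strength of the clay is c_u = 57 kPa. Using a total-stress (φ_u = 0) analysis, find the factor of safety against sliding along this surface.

Taking moments about the centre O, the resisting moment is provided by the undrained shear strength acting along the arc:
M_R = c_u·L_a·R = 57·11.50·6.7 = 4391.9 kN·m/m
M_D = W·d = 529·2.39 = 1264.3 kN·m/m
FS = M_R / M_D = 4391.9 / 1264.3 = 3.474

FS = 3.47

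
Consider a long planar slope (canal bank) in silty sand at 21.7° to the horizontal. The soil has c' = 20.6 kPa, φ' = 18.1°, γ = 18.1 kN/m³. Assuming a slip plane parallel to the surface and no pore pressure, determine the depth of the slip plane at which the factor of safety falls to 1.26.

z = 7.55 m

Setting FS = 1.26 in FS = [c' + γz cos²β tanφ'] / [γz sinβ cosβ] and solving for z:
z = c' / [γ cosβ (FS·sinβ − cosβ·tanφ')]
  = 20.6 / [18.1·cos21.7°·(1.26·sin21.7° − cos21.7°·tan18.1°)]
  = 20.6 / [18.1·0.9291·(1.26·0.3697 − 0.9291·0.3269)]
  = 20.6 / 2.7277 = 7.552 m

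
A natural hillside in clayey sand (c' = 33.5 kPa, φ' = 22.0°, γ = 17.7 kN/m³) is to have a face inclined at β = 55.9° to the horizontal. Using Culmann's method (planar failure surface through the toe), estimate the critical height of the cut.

Culmann's analysis gives the critical failure plane at α_cr = (β + φ')/2 = (55.9 + 22.0)/2 = 39.0°, and the critical height
H_c = (4c'/γ) · sinβ cosφ' / [1 − cos(β − φ')]
    = (4·33.5/17.7) · sin55.9°·cos22.0° / [1 − cos(33.9°)]
    = 7.571 · 0.8281·0.9272 / [1 − 0.8300]
    = 7.571 · 0.7678 / 0.1700
    = 34.19 m

H_c = 34.19 m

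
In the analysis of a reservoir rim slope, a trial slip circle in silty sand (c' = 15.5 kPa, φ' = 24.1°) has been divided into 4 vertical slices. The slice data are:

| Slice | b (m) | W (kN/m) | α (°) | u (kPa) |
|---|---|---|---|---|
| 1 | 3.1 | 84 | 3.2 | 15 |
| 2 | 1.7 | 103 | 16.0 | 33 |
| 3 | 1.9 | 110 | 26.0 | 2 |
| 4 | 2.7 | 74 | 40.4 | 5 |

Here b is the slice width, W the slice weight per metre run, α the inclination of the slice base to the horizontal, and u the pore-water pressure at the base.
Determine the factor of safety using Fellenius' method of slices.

Ordinary method of slices: FS = Σ[c'·Δl_i + (W_i cosα_i − u_i·Δl_i)·tanφ'] / Σ W_i sinα_i, with Δl_i = b_i / cosα_i.
Slice 1: Δl = 3.1/cos3.2° = 3.105 m; N'_1 = 84·cos3.2° − 15·3.105 = 37.3; c'Δl = 48.13; W sinα = 4.7
Slice 2: Δl = 1.7/cos16.0° = 1.769 m; N'_2 = 103·cos16.0° − 33·1.769 = 40.6; c'Δl = 27.41; W sinα = 28.4
Slice 3: Δl = 1.9/cos26.0° = 2.114 m; N'_3 = 110·cos26.0° − 2·2.114 = 94.6; c'Δl = 32.77; W sinα = 48.2
Slice 4: Δl = 2.7/cos40.4° = 3.545 m; N'_4 = 74·cos40.4° − 5·3.545 = 38.6; c'Δl = 54.95; W sinα = 48.0
Σc'Δl = 163.3 kN/m; ΣN' = 211.2 kN/m; ΣW sinα = 129.3 kN/m
Resisting = 163.3 + 211.2·tan24.1° = 163.3 + 94.5 = 257.7 kN/m
FS = 257.7 / 129.3 = 1.994

FS = 1.99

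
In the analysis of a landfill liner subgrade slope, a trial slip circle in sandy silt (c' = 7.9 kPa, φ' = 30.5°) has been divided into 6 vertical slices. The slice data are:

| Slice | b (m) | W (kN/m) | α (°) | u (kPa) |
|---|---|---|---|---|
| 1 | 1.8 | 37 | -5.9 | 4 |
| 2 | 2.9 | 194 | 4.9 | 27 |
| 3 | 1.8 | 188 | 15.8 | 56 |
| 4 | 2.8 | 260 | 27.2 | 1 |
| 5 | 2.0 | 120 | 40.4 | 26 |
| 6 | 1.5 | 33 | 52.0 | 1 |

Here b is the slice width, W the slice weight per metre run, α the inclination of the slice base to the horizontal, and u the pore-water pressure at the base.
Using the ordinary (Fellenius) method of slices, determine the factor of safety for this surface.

FS = 1.41

Ordinary method of slices: FS = Σ[c'·Δl_i + (W_i cosα_i − u_i·Δl_i)·tanφ'] / Σ W_i sinα_i, with Δl_i = b_i / cosα_i.
Slice 1: Δl = 1.8/cos(-5.9°) = 1.810 m; N'_1 = 37·cos(-5.9°) − 4·1.810 = 29.6; c'Δl = 14.30; W sinα = -3.8
Slice 2: Δl = 2.9/cos4.9° = 2.911 m; N'_2 = 194·cos4.9° − 27·2.911 = 114.7; c'Δl = 22.99; W sinα = 16.6
Slice 3: Δl = 1.8/cos15.8° = 1.871 m; N'_3 = 188·cos15.8° − 56·1.871 = 76.1; c'Δl = 14.78; W sinα = 51.2
Slice 4: Δl = 2.8/cos27.2° = 3.148 m; N'_4 = 260·cos27.2° − 1·3.148 = 228.1; c'Δl = 24.87; W sinα = 118.8
Slice 5: Δl = 2.0/cos40.4° = 2.626 m; N'_5 = 120·cos40.4° − 26·2.626 = 23.1; c'Δl = 20.75; W sinα = 77.8
Slice 6: Δl = 1.5/cos52.0° = 2.436 m; N'_6 = 33·cos52.0° − 1·2.436 = 17.9; c'Δl = 19.25; W sinα = 26.0
Σc'Δl = 116.9 kN/m; ΣN' = 489.5 kN/m; ΣW sinα = 286.6 kN/m
Resisting = 116.9 + 489.5·tan30.5° = 116.9 + 288.3 = 405.3 kN/m
FS = 405.3 / 286.6 = 1.414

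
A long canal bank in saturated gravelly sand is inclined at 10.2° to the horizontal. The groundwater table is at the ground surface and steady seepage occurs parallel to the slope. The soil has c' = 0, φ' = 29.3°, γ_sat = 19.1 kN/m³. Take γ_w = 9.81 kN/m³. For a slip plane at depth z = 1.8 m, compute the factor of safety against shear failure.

With seepage parallel to the slope and the water table at the surface, the effective normal stress on the slip plane uses the buoyant unit weight γ' = γ_sat − γ_w while the driving shear stress uses γ_sat:
FS = [c' + γ' z cos²β tanφ'] / [γ_sat z sinβ cosβ]
(For c' = 0 this reduces to FS = (γ'/γ_sat)·tanφ'/tanβ.)
γ' = 19.1 − 9.81 = 9.29 kN/m³
Numerator = 0.0 + 9.29·1.8·cos²10.2°·tan29.3° = 0.0 + 9.29·1.8·0.9686·0.5612 = 9.090 kPa
Denominator = 19.1·1.8·sin10.2°·cos10.2° = 19.1·1.8·0.1771·0.9842 = 5.992 kPa
FS = 9.090 / 5.992 = 1.517

FS = 1.52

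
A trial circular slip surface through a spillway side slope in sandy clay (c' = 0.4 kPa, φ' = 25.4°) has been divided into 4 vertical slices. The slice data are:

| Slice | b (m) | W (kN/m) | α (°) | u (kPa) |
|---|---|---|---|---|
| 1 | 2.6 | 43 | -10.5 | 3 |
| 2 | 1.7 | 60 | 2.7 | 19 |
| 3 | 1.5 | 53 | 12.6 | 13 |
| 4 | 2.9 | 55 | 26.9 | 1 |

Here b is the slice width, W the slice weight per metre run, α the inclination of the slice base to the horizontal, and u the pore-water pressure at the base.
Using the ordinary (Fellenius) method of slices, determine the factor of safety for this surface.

FS = 2.22

Ordinary method of slices: FS = Σ[c'·Δl_i + (W_i cosα_i − u_i·Δl_i)·tanφ'] / Σ W_i sinα_i, with Δl_i = b_i / cosα_i.
Slice 1: Δl = 2.6/cos(-10.5°) = 2.644 m; N'_1 = 43·cos(-10.5°) − 3·2.644 = 34.3; c'Δl = 1.06; W sinα = -7.8
Slice 2: Δl = 1.7/cos2.7° = 1.702 m; N'_2 = 60·cos2.7° − 19·1.702 = 27.6; c'Δl = 0.68; W sinα = 2.8
Slice 3: Δl = 1.5/cos12.6° = 1.537 m; N'_3 = 53·cos12.6° − 13·1.537 = 31.7; c'Δl = 0.61; W sinα = 11.6
Slice 4: Δl = 2.9/cos26.9° = 3.252 m; N'_4 = 55·cos26.9° − 1·3.252 = 45.8; c'Δl = 1.30; W sinα = 24.9
Σc'Δl = 3.7 kN/m; ΣN' = 139.5 kN/m; ΣW sinα = 31.4 kN/m
Resisting = 3.7 + 139.5·tan25.4° = 3.7 + 66.2 = 69.9 kN/m
FS = 69.9 / 31.4 = 2.223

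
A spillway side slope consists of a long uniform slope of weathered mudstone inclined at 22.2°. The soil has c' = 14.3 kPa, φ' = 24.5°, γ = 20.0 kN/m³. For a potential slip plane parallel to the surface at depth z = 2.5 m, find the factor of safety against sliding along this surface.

For an infinite slope with a slip plane parallel to the surface (no pore pressure): FS = [c' + γz cos²β tanφ'] / [γz sinβ cosβ].
γz = 20.0·2.5 = 50.00 kN/m²
Numerator = 14.3 + 50.00·cos²22.2°·tan24.5° = 14.3 + 50.00·0.8572·0.4557 = 33.833 kPa
Denominator = 50.00·sin22.2°·cos22.2° = 50.00·0.3778·0.9259 = 17.492 kPa
FS = 33.833 / 17.492 = 1.934

FS = 1.93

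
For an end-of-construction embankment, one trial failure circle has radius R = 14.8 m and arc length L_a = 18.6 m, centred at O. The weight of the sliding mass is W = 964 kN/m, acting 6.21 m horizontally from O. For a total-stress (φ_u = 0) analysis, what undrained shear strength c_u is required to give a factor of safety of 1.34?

FS = c_u·L_a·R / (W·d), so c_u = FS·W·d / (L_a·R).
c_u = 1.34·964·6.21 / (18.60·14.8) = 8021.8 / 275.28 = 29.14 kPa

c_u = 29.1 kPa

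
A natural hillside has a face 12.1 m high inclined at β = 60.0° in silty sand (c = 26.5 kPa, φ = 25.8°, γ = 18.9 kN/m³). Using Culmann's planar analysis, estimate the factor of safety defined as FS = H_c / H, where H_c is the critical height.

H_c = (4c/γ) · sinβ cosφ / [1 − cos(β − φ)]
    = (4·26.5/18.9) · sin60.0°·cos25.8° / [1 − cos34.2°]
    = 5.608 · 0.7797 / 0.1729 = 25.29 m
FS = H_c / H = 25.29 / 12.1 = 2.090

FS = 2.09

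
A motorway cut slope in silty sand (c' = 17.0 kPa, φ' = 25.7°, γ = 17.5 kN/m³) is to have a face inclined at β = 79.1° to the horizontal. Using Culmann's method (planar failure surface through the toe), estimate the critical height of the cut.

H_c = 8.52 m

Culmann's analysis gives the critical failure plane at α_cr = (β + φ')/2 = (79.1 + 25.7)/2 = 52.4°, and the critical height
H_c = (4c'/γ) · sinβ cosφ' / [1 − cos(β − φ')]
    = (4·17.0/17.5) · sin79.1°·cos25.7° / [1 − cos(53.4°)]
    = 3.886 · 0.9820·0.9011 / [1 − 0.5962]
    = 3.886 · 0.8848 / 0.4038
    = 8.52 m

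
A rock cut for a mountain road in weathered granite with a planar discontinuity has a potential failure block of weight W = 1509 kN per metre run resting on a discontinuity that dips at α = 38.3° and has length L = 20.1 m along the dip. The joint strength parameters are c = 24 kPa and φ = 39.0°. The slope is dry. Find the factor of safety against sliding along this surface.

Resolving the block weight along and normal to the plane and applying the Mohr–Coulomb strength on the joint:
N' = W cosα = 1509·cos38.3° = 1184.2 kN/m
Driving force T = W sinα = 1509·sin38.3° = 935.2 kN/m
Resisting force R = c·L + N'·tanφ = 24·20.1 + 1184.2·tan39.0° = 482.4 + 959.0 = 1441.4 kN/m
FS = R / T = 1441.4 / 935.2 = 1.541

FS = 1.54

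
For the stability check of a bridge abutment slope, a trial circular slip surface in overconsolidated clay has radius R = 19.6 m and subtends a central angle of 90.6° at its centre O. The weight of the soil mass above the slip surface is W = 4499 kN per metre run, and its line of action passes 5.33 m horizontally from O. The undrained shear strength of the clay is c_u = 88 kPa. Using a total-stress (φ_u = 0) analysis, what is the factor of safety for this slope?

Taking moments about the centre O, the resisting moment is provided by the undrained shear strength acting along the arc:
Arc length L_a = R·θ = 19.6·(90.6°·π/180) = 19.6·1.5813 = 30.99 m
M_R = c_u·L_a·R = 88·30.99·19.6 = 53456.5 kN·m/m
M_D = W·d = 4499·5.33 = 23979.7 kN·m/m
FS = M_R / M_D = 53456.5 / 23979.7 = 2.229

FS = 2.23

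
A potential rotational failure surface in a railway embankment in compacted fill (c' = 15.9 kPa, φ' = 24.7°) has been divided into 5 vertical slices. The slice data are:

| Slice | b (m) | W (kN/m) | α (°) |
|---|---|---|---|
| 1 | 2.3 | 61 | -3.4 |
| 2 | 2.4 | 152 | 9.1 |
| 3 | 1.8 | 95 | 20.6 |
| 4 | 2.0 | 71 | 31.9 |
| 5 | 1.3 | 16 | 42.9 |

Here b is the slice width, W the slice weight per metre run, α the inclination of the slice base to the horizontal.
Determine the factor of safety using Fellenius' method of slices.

Ordinary method of slices: FS = Σ[c'·Δl_i + (W_i cosα_i)·tanφ'] / Σ W_i sinα_i, with Δl_i = b_i / cosα_i.
Slice 1: Δl = 2.3/cos(-3.4°) = 2.304 m; N'_1 = 61·cos(-3.4°) = 60.9; c'Δl = 36.63; W sinα = -3.6
Slice 2: Δl = 2.4/cos9.1° = 2.431 m; N'_2 = 152·cos9.1° = 150.1; c'Δl = 38.65; W sinα = 24.0
Slice 3: Δl = 1.8/cos20.6° = 1.923 m; N'_3 = 95·cos20.6° = 88.9; c'Δl = 30.57; W sinα = 33.4
Slice 4: Δl = 2.0/cos31.9° = 2.356 m; N'_4 = 71·cos31.9° = 60.3; c'Δl = 37.46; W sinα = 37.5
Slice 5: Δl = 1.3/cos42.9° = 1.775 m; N'_5 = 16·cos42.9° = 11.7; c'Δl = 28.22; W sinα = 10.9
Σc'Δl = 171.5 kN/m; ΣN' = 371.9 kN/m; ΣW sinα = 102.3 kN/m
Resisting = 171.5 + 371.9·tan24.7° = 171.5 + 171.1 = 342.6 kN/m
FS = 342.6 / 102.3 = 3.350

FS = 3.35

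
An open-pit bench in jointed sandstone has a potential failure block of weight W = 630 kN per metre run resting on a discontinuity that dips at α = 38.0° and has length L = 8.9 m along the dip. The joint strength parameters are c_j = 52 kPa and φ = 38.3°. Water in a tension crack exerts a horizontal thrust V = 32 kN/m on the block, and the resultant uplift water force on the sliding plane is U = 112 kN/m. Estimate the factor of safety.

FS = 1.82

Resolving the block weight along and normal to the plane and applying the Mohr–Coulomb strength on the joint:
N' = W cosα − U − V sinα = 630·cos38.0° − 112 − 32·sin38.0° = 364.7 kN/m
Driving force T = W sinα + V cosα = 630·sin38.0° + 32·cos38.0° = 413.1 kN/m
Resisting force R = c_j·L + N'·tanφ = 52·8.9 + 364.7·tan38.3° = 462.8 + 288.1 = 750.9 kN/m
FS = R / T = 750.9 / 413.1 = 1.818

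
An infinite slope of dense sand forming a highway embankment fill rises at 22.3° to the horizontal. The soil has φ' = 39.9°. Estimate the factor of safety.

FS = 2.04

For a dry cohesionless infinite slope the factor of safety is FS = tanφ' / tanβ.
FS = tan39.9° / tan22.3° = 0.8361 / 0.4101 = 2.039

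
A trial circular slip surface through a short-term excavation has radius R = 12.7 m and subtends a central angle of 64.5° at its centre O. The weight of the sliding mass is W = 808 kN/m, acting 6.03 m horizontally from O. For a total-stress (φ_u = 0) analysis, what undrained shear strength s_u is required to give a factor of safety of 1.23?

FS = s_u·L_a·R / (W·d), so s_u = FS·W·d / (L_a·R).
Arc length L_a = R·θ = 12.7·(64.5°·π/180) = 12.7·1.1257 = 14.30 m
s_u = 1.23·808·6.03 / (14.30·12.7) = 5992.9 / 181.57 = 33.01 kPa

s_u = 33.0 kPa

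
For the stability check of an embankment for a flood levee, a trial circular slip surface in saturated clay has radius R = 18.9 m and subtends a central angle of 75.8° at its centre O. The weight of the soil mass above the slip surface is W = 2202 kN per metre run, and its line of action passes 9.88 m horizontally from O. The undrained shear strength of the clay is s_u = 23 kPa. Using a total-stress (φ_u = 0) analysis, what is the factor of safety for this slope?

FS = 0.50

Taking moments about the centre O, the resisting moment is provided by the undrained shear strength acting along the arc:
Arc length L_a = R·θ = 18.9·(75.8°·π/180) = 18.9·1.3230 = 25.00 m
M_R = s_u·L_a·R = 23·25.00·18.9 = 10869.2 kN·m/m
M_D = W·d = 2202·9.88 = 21755.8 kN·m/m
FS = M_R / M_D = 10869.2 / 21755.8 = 0.500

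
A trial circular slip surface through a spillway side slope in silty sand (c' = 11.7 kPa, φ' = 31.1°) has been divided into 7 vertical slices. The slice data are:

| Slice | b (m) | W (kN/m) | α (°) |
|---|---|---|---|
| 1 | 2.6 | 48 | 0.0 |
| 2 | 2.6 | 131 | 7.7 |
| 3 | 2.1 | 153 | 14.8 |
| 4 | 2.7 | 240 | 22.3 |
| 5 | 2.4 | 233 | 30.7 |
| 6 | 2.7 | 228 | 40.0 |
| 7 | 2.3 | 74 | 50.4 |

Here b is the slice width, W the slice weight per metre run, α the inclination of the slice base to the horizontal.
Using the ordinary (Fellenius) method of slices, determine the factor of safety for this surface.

Ordinary method of slices: FS = Σ[c'·Δl_i + (W_i cosα_i)·tanφ'] / Σ W_i sinα_i, with Δl_i = b_i / cosα_i.
Slice 1: Δl = 2.6/cos0.0° = 2.600 m; N'_1 = 48·cos0.0° = 48.0; c'Δl = 30.42; W sinα = 0.0
Slice 2: Δl = 2.6/cos7.7° = 2.624 m; N'_2 = 131·cos7.7° = 129.8; c'Δl = 30.70; W sinα = 17.6
Slice 3: Δl = 2.1/cos14.8° = 2.172 m; N'_3 = 153·cos14.8° = 147.9; c'Δl = 25.41; W sinα = 39.1
Slice 4: Δl = 2.7/cos22.3° = 2.918 m; N'_4 = 240·cos22.3° = 222.1; c'Δl = 34.14; W sinα = 91.1
Slice 5: Δl = 2.4/cos30.7° = 2.791 m; N'_5 = 233·cos30.7° = 200.3; c'Δl = 32.66; W sinα = 119.0
Slice 6: Δl = 2.7/cos40.0° = 3.525 m; N'_6 = 228·cos40.0° = 174.7; c'Δl = 41.24; W sinα = 146.6
Slice 7: Δl = 2.3/cos50.4° = 3.608 m; N'_7 = 74·cos50.4° = 47.2; c'Δl = 42.22; W sinα = 57.0
Σc'Δl = 236.8 kN/m; ΣN' = 970.0 kN/m; ΣW sinα = 470.2 kN/m
Resisting = 236.8 + 970.0·tan31.1° = 236.8 + 585.1 = 821.9 kN/m
FS = 821.9 / 470.2 = 1.748

FS = 1.75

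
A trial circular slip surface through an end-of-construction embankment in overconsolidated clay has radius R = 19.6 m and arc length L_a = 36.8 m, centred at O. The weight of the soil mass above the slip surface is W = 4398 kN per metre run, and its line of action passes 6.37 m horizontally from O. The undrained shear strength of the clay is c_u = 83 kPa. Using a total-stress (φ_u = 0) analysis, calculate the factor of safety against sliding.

FS = 2.14

Taking moments about the centre O, the resisting moment is provided by the undrained shear strength acting along the arc:
M_R = c_u·L_a·R = 83·36.80·19.6 = 59866.2 kN·m/m
M_D = W·d = 4398·6.37 = 28015.3 kN·m/m
FS = M_R / M_D = 59866.2 / 28015.3 = 2.137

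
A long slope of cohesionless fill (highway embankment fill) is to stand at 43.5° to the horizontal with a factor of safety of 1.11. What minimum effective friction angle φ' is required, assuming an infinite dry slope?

FS = tanφ'/tanβ ⇒ tanφ' = FS · tanβ = 1.11 · tan43.5° = 1.0534
φ' = arctan(1.0534) = 46.49°

φ' = 46.5°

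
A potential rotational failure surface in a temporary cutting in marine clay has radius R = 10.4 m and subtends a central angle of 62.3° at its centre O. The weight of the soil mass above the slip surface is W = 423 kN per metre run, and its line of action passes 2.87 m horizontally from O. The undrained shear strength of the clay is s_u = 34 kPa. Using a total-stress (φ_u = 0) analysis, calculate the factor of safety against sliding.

FS = 3.29

Taking moments about the centre O, the resisting moment is provided by the undrained shear strength acting along the arc:
Arc length L_a = R·θ = 10.4·(62.3°·π/180) = 10.4·1.0873 = 11.31 m
M_R = s_u·L_a·R = 34·11.31·10.4 = 3998.6 kN·m/m
M_D = W·d = 423·2.87 = 1214.0 kN·m/m
FS = M_R / M_D = 3998.6 / 1214.0 = 3.294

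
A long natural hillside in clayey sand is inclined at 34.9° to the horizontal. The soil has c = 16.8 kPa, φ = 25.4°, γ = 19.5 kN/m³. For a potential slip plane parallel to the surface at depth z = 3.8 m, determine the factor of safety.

For an infinite slope with a slip plane parallel to the surface (no pore pressure): FS = [c + γz cos²β tanφ] / [γz sinβ cosβ].
γz = 19.5·3.8 = 74.10 kN/m²
Numerator = 16.8 + 74.10·cos²34.9°·tan25.4° = 16.8 + 74.10·0.6726·0.4748 = 40.467 kPa
Denominator = 74.10·sin34.9°·cos34.9° = 74.10·0.5721·0.8202 = 34.771 kPa
FS = 40.467 / 34.771 = 1.164

FS = 1.16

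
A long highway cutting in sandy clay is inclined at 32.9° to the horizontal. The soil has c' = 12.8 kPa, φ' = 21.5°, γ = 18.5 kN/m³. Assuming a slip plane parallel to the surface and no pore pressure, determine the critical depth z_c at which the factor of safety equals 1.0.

z_c = 3.88 m

Setting FS = 1.00 in FS = [c' + γz cos²β tanφ'] / [γz sinβ cosβ] and solving for z:
z = c' / [γ cosβ (FS·sinβ − cosβ·tanφ')]
  = 12.8 / [18.5·cos32.9°·(1.00·sin32.9° − cos32.9°·tan21.5°)]
  = 12.8 / [18.5·0.8396·(1.00·0.5432 − 0.8396·0.3939)]
  = 12.8 / 3.2998 = 3.879 m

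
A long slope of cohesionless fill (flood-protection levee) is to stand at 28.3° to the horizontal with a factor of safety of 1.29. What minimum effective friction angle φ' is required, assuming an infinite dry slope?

FS = tanφ'/tanβ ⇒ tanφ' = FS · tanβ = 1.29 · tan28.3° = 0.6946
φ' = arctan(0.6946) = 34.78°

φ' = 34.8°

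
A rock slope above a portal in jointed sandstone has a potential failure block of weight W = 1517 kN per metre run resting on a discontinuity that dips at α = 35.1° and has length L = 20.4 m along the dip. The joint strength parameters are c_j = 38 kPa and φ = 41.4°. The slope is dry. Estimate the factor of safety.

Resolving the block weight along and normal to the plane and applying the Mohr–Coulomb strength on the joint:
N' = W cosα = 1517·cos35.1° = 1241.1 kN/m
Driving force T = W sinα = 1517·sin35.1° = 872.3 kN/m
Resisting force R = c_j·L + N'·tanφ = 38·20.4 + 1241.1·tan41.4° = 775.2 + 1094.2 = 1869.4 kN/m
FS = R / T = 1869.4 / 872.3 = 2.143

FS = 2.14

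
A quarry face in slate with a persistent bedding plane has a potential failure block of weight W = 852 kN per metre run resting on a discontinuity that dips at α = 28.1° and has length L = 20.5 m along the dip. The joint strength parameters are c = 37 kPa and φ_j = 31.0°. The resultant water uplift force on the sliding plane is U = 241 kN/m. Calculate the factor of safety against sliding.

Resolving the block weight along and normal to the plane and applying the Mohr–Coulomb strength on the joint:
N' = W cosα − U = 852·cos28.1° − 241 = 510.6 kN/m
Driving force T = W sinα = 852·sin28.1° = 401.3 kN/m
Resisting force R = c·L + N'·tanφ_j = 37·20.5 + 510.6·tan31.0° = 758.5 + 306.8 = 1065.3 kN/m
FS = R / T = 1065.3 / 401.3 = 2.655

FS = 2.65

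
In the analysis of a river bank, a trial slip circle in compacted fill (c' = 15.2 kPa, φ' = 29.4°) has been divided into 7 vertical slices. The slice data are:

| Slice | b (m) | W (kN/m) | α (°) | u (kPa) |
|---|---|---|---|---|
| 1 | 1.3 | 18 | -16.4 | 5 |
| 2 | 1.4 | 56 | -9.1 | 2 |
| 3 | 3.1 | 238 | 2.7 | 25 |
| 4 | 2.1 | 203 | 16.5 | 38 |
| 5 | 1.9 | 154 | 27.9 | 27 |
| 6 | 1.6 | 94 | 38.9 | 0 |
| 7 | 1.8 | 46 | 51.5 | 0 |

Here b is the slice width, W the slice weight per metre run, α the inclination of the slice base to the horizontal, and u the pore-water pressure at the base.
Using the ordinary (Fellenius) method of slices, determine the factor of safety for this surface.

Ordinary method of slices: FS = Σ[c'·Δl_i + (W_i cosα_i − u_i·Δl_i)·tanφ'] / Σ W_i sinα_i, with Δl_i = b_i / cosα_i.
Slice 1: Δl = 1.3/cos(-16.4°) = 1.355 m; N'_1 = 18·cos(-16.4°) − 5·1.355 = 10.5; c'Δl = 20.60; W sinα = -5.1
Slice 2: Δl = 1.4/cos(-9.1°) = 1.418 m; N'_2 = 56·cos(-9.1°) − 2·1.418 = 52.5; c'Δl = 21.55; W sinα = -8.9
Slice 3: Δl = 3.1/cos2.7° = 3.103 m; N'_3 = 238·cos2.7° − 25·3.103 = 160.1; c'Δl = 47.17; W sinα = 11.2
Slice 4: Δl = 2.1/cos16.5° = 2.190 m; N'_4 = 203·cos16.5° − 38·2.190 = 111.4; c'Δl = 33.29; W sinα = 57.7
Slice 5: Δl = 1.9/cos27.9° = 2.150 m; N'_5 = 154·cos27.9° − 27·2.150 = 78.1; c'Δl = 32.68; W sinα = 72.1
Slice 6: Δl = 1.6/cos38.9° = 2.056 m; N'_6 = 94·cos38.9° − 0·2.056 = 73.2; c'Δl = 31.25; W sinα = 59.0
Slice 7: Δl = 1.8/cos51.5° = 2.891 m; N'_7 = 46·cos51.5° − 0·2.891 = 28.6; c'Δl = 43.95; W sinα = 36.0
Σc'Δl = 230.5 kN/m; ΣN' = 514.4 kN/m; ΣW sinα = 222.0 kN/m
Resisting = 230.5 + 514.4·tan29.4° = 230.5 + 289.8 = 520.3 kN/m
FS = 520.3 / 222.0 = 2.344

FS = 2.34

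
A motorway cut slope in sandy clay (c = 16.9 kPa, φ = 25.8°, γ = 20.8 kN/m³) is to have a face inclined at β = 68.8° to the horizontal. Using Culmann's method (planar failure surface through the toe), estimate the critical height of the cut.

Culmann's analysis gives the critical failure plane at α_cr = (β + φ)/2 = (68.8 + 25.8)/2 = 47.3°, and the critical height
H_c = (4c/γ) · sinβ cosφ / [1 − cos(β − φ)]
    = (4·16.9/20.8) · sin68.8°·cos25.8° / [1 − cos(43.0°)]
    = 3.250 · 0.9323·0.9003 / [1 − 0.7314]
    = 3.250 · 0.8394 / 0.2686
    = 10.15 m

H_c = 10.15 m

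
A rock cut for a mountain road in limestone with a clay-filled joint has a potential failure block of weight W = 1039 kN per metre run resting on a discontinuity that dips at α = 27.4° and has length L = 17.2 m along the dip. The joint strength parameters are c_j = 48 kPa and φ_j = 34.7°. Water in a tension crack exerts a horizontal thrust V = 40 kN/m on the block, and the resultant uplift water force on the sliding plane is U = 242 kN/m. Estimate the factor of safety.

Resolving the block weight along and normal to the plane and applying the Mohr–Coulomb strength on the joint:
N' = W cosα − U − V sinα = 1039·cos27.4° − 242 − 40·sin27.4° = 662.0 kN/m
Driving force T = W sinα + V cosα = 1039·sin27.4° + 40·cos27.4° = 513.7 kN/m
Resisting force R = c_j·L + N'·tanφ_j = 48·17.2 + 662.0·tan34.7° = 825.6 + 458.4 = 1284.0 kN/m
FS = R / T = 1284.0 / 513.7 = 2.500

FS = 2.50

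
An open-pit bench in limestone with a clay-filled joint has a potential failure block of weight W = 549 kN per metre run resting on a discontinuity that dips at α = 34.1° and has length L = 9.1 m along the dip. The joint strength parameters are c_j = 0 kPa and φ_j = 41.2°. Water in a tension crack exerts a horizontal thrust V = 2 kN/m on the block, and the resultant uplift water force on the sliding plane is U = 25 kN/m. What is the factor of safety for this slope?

FS = 1.21

Resolving the block weight along and normal to the plane and applying the Mohr–Coulomb strength on the joint:
N' = W cosα − U − V sinα = 549·cos34.1° − 25 − 2·sin34.1° = 428.5 kN/m
Driving force T = W sinα + V cosα = 549·sin34.1° + 2·cos34.1° = 309.4 kN/m
Resisting force R = c_j·L + N'·tanφ_j = 0·9.1 + 428.5·tan41.2° = 0.0 + 375.1 = 375.1 kN/m
FS = R / T = 375.1 / 309.4 = 1.212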